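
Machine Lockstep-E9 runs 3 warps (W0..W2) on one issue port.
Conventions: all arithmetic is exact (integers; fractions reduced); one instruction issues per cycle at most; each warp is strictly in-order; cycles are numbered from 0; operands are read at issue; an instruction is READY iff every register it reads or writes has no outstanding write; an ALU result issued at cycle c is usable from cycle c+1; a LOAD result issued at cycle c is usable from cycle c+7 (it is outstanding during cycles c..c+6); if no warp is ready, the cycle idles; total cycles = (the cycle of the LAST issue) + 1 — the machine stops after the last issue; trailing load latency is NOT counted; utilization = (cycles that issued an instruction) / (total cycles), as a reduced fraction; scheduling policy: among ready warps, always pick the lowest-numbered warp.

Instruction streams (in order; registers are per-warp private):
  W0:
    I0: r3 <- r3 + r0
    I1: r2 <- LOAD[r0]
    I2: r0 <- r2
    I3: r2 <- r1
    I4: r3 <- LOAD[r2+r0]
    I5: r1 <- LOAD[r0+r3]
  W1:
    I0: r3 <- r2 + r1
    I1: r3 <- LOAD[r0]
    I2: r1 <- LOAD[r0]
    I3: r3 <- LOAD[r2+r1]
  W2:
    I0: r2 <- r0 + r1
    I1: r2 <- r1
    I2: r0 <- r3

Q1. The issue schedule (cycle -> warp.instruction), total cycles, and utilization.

cycle 0: W0.I0
cycle 1: W0.I1
cycle 2: W1.I0
cycle 3: W1.I1
cycle 4: W1.I2
cycle 5: W2.I0
cycle 6: W2.I1
cycle 7: W2.I2
cycle 8: W0.I2
cycle 9: W0.I3
cycle 10: W0.I4
cycle 11: W1.I3
cycle 12: idle
cycle 13: idle
cycle 14: idle
cycle 15: idle
cycle 16: idle
cycle 17: W0.I5

Answer: 18 cycles, utilization 13/18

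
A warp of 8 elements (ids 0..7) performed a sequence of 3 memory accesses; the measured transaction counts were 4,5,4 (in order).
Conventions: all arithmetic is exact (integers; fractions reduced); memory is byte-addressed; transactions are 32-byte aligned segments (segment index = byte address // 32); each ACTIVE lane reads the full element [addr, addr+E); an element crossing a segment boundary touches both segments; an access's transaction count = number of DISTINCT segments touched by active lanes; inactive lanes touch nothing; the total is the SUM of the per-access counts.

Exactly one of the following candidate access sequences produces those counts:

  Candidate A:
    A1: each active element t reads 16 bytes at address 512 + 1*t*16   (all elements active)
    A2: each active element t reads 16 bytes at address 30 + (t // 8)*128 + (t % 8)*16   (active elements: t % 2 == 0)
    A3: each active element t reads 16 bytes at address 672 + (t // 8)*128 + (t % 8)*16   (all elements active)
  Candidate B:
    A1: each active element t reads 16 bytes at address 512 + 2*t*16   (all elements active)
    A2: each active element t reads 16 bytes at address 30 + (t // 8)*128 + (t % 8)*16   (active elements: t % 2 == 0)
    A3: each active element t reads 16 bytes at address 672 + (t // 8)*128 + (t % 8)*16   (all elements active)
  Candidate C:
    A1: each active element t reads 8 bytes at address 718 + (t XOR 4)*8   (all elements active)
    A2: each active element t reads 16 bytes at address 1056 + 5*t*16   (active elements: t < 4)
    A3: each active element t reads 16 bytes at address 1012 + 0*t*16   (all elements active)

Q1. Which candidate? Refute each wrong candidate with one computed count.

B: A1 gives 8 transactions, not 4
C: A1 gives 3 transactions, not 4
A: all counts match (4,5,4)

Answer: A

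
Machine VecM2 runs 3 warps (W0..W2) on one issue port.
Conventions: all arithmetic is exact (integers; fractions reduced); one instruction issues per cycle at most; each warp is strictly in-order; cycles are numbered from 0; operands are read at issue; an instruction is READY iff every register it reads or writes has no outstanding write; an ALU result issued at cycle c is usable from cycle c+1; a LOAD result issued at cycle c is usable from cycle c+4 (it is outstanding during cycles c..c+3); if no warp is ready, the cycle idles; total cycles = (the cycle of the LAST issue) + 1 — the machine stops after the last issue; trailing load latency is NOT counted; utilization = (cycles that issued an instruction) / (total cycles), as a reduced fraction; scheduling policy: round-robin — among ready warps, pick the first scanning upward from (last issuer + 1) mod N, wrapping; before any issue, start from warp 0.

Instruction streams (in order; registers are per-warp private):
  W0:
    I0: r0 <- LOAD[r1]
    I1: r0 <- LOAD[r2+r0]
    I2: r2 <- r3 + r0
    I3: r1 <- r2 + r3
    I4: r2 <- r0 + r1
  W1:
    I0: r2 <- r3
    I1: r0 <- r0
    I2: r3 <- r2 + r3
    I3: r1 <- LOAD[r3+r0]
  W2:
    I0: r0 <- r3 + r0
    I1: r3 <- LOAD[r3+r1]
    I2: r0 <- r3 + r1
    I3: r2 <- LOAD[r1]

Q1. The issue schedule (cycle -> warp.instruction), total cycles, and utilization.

cycle 0: W0.I0
cycle 1: W1.I0
cycle 2: W2.I0
cycle 3: W1.I1
cycle 4: W2.I1
cycle 5: W0.I1
cycle 6: W1.I2
cycle 7: W1.I3
cycle 8: W2.I2
cycle 9: W0.I2
cycle 10: W2.I3
cycle 11: W0.I3
cycle 12: W0.I4

Answer: 13 cycles, utilization 1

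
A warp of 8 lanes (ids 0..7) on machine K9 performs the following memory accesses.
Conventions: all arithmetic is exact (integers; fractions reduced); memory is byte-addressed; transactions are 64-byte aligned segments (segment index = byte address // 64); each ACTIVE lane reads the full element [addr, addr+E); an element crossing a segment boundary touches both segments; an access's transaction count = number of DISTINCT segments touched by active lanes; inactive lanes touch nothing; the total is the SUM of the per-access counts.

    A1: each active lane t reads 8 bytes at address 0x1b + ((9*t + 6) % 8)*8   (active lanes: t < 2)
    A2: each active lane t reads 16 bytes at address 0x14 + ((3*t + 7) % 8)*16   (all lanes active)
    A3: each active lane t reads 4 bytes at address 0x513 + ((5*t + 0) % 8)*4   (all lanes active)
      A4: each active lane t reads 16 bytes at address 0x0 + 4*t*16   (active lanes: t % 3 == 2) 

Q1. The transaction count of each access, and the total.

A1: 1 transaction
A2: 3 transactions
A3: 1 transaction
A4: 2 transactions

Answer: 1,3,1,2; total 7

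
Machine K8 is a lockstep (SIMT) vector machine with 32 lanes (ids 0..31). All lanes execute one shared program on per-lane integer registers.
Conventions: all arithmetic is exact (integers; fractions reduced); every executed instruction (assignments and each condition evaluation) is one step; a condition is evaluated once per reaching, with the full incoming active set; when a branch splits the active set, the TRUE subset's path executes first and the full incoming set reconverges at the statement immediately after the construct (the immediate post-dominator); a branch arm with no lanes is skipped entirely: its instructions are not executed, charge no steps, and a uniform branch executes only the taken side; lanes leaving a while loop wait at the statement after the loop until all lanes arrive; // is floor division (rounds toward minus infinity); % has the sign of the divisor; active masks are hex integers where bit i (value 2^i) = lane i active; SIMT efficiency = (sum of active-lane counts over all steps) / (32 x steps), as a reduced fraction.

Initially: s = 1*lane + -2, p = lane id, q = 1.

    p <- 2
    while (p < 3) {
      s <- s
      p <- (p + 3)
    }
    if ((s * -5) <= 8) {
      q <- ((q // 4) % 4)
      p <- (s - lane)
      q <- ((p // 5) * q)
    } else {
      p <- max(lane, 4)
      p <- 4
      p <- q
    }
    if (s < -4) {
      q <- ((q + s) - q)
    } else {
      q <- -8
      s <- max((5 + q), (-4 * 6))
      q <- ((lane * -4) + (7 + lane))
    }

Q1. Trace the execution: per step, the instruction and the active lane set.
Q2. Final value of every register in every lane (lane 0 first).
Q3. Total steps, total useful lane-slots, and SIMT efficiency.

step 0: p <- 2                       0xffffffff
step 1: eval (p < 3)                 0xffffffff
step 2: s <- s                       0xffffffff
step 3: p <- (p + 3)                 0xffffffff
step 4: eval (p < 3)                 0xffffffff
step 5: eval ((s * -5) <= 8)         0xffffffff
step 6: q <- ((q // 4) % 4)          0xfffffffe
step 7: p <- (s - lane)              0xfffffffe
step 8: q <- ((p // 5) * q)          0xfffffffe
step 9: p <- max(lane, 4)            0x00000001
step 10: p <- 4                       0x00000001
step 11: p <- q                       0x00000001
step 12: eval (s < -4)                0xffffffff
step 13: q <- -8                      0xffffffff
step 14: s <- max((5 + q), (-4 * 6))  0xffffffff
step 15: q <- ((lane * -4) + (7 + lane)) 0xffffffff

Answer: 16 steps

s: -3,-3,-3,-3,-3,-3,-3,-3,-3,-3,-3,-3,-3,-3,-3,-3,-3,-3,-3,-3,-3,-3,-3,-3,-3,-3,-3,-3,-3,-3,-3,-3
p: 1,-2,-2,-2,-2,-2,-2,-2,-2,-2,-2,-2,-2,-2,-2,-2,-2,-2,-2,-2,-2,-2,-2,-2,-2,-2,-2,-2,-2,-2,-2,-2
q: 7,4,1,-2,-5,-8,-11,-14,-17,-20,-23,-26,-29,-32,-35,-38,-41,-44,-47,-50,-53,-56,-59,-62,-65,-68,-71,-74,-77,-80,-83,-86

steps = 16; useful = 416; efficiency = 416/512 = 13/16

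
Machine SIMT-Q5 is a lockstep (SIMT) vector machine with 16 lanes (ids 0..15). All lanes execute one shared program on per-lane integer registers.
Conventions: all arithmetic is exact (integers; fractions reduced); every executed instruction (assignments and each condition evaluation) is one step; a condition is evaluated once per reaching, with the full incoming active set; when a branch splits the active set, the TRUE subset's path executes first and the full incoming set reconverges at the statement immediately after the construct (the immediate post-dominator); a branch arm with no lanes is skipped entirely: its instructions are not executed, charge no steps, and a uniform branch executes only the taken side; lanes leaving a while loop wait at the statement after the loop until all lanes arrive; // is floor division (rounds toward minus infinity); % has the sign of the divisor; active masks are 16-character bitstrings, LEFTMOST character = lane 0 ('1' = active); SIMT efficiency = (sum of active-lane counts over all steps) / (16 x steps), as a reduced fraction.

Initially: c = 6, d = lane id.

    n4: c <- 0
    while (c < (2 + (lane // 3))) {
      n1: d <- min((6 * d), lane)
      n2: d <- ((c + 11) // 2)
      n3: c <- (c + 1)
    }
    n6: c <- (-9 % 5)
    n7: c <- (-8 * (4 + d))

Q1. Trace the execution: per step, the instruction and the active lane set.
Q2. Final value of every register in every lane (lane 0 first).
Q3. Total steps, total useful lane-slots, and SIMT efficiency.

step 0: c <- 0                       1111111111111111
step 1: eval (c < (2 + (lane // 3))) 1111111111111111
step 2: d <- min((6 * d), lane)      1111111111111111
step 3: d <- ((c + 11) // 2)         1111111111111111
step 4: c <- (c + 1)                 1111111111111111
step 5: eval (c < (2 + (lane // 3))) 1111111111111111
step 6: d <- min((6 * d), lane)      1111111111111111
step 7: d <- ((c + 11) // 2)         1111111111111111
step 8: c <- (c + 1)                 1111111111111111
step 9: eval (c < (2 + (lane // 3))) 1111111111111111
step 10: d <- min((6 * d), lane)      0001111111111111
step 11: d <- ((c + 11) // 2)         0001111111111111
step 12: c <- (c + 1)                 0001111111111111
step 13: eval (c < (2 + (lane // 3))) 0001111111111111
step 14: d <- min((6 * d), lane)      0000001111111111
step 15: d <- ((c + 11) // 2)         0000001111111111
step 16: c <- (c + 1)                 0000001111111111
step 17: eval (c < (2 + (lane // 3))) 0000001111111111
step 18: d <- min((6 * d), lane)      0000000001111111
step 19: d <- ((c + 11) // 2)         0000000001111111
step 20: c <- (c + 1)                 0000000001111111
step 21: eval (c < (2 + (lane // 3))) 0000000001111111
step 22: d <- min((6 * d), lane)      0000000000001111
step 23: d <- ((c + 11) // 2)         0000000000001111
step 24: c <- (c + 1)                 0000000000001111
step 25: eval (c < (2 + (lane // 3))) 0000000000001111
step 26: d <- min((6 * d), lane)      0000000000000001
step 27: d <- ((c + 11) // 2)         0000000000000001
step 28: c <- (c + 1)                 0000000000000001
step 29: eval (c < (2 + (lane // 3))) 0000000000000001
step 30: c <- (-9 % 5)                1111111111111111
step 31: c <- (-8 * (4 + d))          1111111111111111

Answer: 32 steps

c: -80,-80,-80,-80,-80,-80,-88,-88,-88,-88,-88,-88,-96,-96,-96,-96
d: 6,6,6,6,6,6,7,7,7,7,7,7,8,8,8,8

steps = 32; useful = 332; efficiency = 332/512 = 83/128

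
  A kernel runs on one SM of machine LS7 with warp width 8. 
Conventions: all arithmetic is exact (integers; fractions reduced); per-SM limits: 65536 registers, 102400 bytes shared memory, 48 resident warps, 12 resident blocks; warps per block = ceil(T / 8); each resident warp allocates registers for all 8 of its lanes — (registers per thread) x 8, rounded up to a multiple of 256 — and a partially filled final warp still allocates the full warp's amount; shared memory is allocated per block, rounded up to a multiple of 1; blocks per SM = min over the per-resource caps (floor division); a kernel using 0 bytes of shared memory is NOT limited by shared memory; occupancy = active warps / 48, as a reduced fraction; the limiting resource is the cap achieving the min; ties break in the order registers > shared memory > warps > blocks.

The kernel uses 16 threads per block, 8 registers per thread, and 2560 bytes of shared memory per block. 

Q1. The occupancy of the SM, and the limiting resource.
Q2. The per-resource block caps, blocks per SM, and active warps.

Answer: occupancy 1/2, limited by blocks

registers: 128 blocks
shared memory: 40 blocks
warps: 24 blocks
blocks: 12 blocks

Answer: 12 blocks, 24 active warps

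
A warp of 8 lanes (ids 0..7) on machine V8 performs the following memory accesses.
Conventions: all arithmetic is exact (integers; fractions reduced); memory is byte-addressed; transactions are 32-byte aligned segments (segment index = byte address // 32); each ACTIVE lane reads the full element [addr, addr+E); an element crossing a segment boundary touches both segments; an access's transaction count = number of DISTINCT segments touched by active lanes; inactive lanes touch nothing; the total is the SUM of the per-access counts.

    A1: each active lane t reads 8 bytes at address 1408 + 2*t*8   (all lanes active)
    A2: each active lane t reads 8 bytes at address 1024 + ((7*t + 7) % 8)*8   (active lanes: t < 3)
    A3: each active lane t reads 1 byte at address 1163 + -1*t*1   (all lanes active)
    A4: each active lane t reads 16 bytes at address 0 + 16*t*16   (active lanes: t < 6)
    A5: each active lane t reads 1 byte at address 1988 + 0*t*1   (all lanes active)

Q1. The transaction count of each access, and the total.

A1: 4 transactions
A2: 1 transaction
A3: 1 transaction
A4: 6 transactions
A5: 1 transaction

Answer: 4,1,1,6,1; total 13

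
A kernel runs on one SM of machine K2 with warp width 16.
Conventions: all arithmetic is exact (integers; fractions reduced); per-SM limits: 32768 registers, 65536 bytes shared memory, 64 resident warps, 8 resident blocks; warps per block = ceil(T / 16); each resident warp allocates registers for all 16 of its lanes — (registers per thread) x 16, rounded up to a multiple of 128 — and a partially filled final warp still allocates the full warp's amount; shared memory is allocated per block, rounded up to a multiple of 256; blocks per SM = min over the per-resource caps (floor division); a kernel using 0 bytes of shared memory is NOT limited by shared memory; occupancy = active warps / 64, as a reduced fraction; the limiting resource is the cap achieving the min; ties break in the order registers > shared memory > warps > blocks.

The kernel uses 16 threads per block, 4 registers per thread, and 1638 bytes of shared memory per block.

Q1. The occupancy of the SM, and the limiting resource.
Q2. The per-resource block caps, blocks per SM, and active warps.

Answer: occupancy 1/8, limited by blocks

registers: 256 blocks
shared memory: 36 blocks
warps: 64 blocks
blocks: 8 blocks

Answer: 8 blocks, 8 active warps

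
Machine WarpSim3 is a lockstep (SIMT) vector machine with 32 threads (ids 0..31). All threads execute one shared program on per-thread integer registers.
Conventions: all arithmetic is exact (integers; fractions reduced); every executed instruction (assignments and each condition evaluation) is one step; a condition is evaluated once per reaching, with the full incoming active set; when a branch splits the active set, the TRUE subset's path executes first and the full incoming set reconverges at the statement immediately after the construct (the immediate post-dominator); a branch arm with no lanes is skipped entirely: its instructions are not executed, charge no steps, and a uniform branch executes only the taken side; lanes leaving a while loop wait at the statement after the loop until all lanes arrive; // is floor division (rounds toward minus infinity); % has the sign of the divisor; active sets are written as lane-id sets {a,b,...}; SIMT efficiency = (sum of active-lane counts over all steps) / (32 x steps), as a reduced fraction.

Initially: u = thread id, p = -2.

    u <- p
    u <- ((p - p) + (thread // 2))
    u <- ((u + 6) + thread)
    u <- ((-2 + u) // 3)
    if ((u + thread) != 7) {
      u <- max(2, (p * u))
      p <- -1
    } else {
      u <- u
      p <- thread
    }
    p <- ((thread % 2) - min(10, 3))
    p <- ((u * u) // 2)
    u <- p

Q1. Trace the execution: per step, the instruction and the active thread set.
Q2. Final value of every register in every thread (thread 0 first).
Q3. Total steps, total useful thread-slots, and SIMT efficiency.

step 0: u <- p                       {0,1,2,3,4,5,6,7,8,9,10,11,12,13,14,15,16,17,18,19,20,21,22,23,24,25,26,27,28,29,30,31}
step 1: u <- ((p - p) + (thread // 2)) {0,1,2,3,4,5,6,7,8,9,10,11,12,13,14,15,16,17,18,19,20,21,22,23,24,25,26,27,28,29,30,31}
step 2: u <- ((u + 6) + thread)      {0,1,2,3,4,5,6,7,8,9,10,11,12,13,14,15,16,17,18,19,20,21,22,23,24,25,26,27,28,29,30,31}
step 3: u <- ((-2 + u) // 3)         {0,1,2,3,4,5,6,7,8,9,10,11,12,13,14,15,16,17,18,19,20,21,22,23,24,25,26,27,28,29,30,31}
step 4: eval ((u + thread) != 7)     {0,1,2,3,4,5,6,7,8,9,10,11,12,13,14,15,16,17,18,19,20,21,22,23,24,25,26,27,28,29,30,31}
step 5: u <- max(2, (p * u))         {0,1,2,3,5,6,7,8,9,10,11,12,13,14,15,16,17,18,19,20,21,22,23,24,25,26,27,28,29,30,31}
step 6: p <- -1                      {0,1,2,3,5,6,7,8,9,10,11,12,13,14,15,16,17,18,19,20,21,22,23,24,25,26,27,28,29,30,31}
step 7: u <- u                       {4}
step 8: p <- thread                  {4}
step 9: p <- ((thread % 2) - min(10, 3)) {0,1,2,3,4,5,6,7,8,9,10,11,12,13,14,15,16,17,18,19,20,21,22,23,24,25,26,27,28,29,30,31}
step 10: p <- ((u * u) // 2)          {0,1,2,3,4,5,6,7,8,9,10,11,12,13,14,15,16,17,18,19,20,21,22,23,24,25,26,27,28,29,30,31}
step 11: u <- p                       {0,1,2,3,4,5,6,7,8,9,10,11,12,13,14,15,16,17,18,19,20,21,22,23,24,25,26,27,28,29,30,31}

Answer: 12 steps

u: 2,2,2,2,4,2,2,2,2,2,2,2,2,2,2,2,2,2,2,2,2,2,2,2,2,2,2,2,2,2,2,2
p: 2,2,2,2,4,2,2,2,2,2,2,2,2,2,2,2,2,2,2,2,2,2,2,2,2,2,2,2,2,2,2,2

steps = 12; useful = 320; efficiency = 320/384 = 5/6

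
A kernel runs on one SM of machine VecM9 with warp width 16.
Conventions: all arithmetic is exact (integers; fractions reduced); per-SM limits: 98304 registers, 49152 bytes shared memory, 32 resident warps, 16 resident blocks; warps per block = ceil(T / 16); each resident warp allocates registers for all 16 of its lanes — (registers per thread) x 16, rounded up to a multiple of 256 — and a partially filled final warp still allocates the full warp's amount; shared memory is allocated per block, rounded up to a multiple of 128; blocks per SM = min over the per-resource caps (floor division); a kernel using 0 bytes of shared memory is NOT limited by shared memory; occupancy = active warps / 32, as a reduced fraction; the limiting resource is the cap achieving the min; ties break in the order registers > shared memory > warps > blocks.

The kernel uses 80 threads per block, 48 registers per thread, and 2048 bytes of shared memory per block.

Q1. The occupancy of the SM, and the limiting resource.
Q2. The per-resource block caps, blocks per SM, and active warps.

Answer: occupancy 15/16, limited by warps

registers: 25 blocks
shared memory: 24 blocks
warps: 6 blocks
blocks: 16 blocks

Answer: 6 blocks, 30 active warps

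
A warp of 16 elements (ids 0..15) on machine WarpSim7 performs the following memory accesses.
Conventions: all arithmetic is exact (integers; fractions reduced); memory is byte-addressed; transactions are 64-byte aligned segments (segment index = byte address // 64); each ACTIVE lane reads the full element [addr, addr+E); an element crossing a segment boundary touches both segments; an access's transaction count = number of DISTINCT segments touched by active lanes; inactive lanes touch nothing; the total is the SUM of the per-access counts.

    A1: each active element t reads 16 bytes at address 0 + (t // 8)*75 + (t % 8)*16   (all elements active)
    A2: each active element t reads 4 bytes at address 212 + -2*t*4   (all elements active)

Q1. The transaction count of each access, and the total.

A1: 4 transactions
A2: 3 transactions

Answer: 4,3; total 7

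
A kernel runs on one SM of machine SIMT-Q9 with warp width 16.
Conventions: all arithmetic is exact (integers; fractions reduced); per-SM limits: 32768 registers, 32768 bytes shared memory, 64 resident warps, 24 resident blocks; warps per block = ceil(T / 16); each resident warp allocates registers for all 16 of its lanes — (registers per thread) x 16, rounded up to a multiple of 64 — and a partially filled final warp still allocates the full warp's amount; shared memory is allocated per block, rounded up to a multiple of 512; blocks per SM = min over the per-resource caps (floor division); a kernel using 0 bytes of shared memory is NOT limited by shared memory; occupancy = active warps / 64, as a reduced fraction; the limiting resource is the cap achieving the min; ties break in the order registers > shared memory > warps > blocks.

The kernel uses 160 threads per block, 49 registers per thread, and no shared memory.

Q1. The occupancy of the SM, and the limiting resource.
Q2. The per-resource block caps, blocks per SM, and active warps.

Answer: occupancy 15/32, limited by registers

registers: 3 blocks
shared memory: no limit (kernel uses none)
warps: 6 blocks
blocks: 24 blocks

Answer: 3 blocks, 30 active warps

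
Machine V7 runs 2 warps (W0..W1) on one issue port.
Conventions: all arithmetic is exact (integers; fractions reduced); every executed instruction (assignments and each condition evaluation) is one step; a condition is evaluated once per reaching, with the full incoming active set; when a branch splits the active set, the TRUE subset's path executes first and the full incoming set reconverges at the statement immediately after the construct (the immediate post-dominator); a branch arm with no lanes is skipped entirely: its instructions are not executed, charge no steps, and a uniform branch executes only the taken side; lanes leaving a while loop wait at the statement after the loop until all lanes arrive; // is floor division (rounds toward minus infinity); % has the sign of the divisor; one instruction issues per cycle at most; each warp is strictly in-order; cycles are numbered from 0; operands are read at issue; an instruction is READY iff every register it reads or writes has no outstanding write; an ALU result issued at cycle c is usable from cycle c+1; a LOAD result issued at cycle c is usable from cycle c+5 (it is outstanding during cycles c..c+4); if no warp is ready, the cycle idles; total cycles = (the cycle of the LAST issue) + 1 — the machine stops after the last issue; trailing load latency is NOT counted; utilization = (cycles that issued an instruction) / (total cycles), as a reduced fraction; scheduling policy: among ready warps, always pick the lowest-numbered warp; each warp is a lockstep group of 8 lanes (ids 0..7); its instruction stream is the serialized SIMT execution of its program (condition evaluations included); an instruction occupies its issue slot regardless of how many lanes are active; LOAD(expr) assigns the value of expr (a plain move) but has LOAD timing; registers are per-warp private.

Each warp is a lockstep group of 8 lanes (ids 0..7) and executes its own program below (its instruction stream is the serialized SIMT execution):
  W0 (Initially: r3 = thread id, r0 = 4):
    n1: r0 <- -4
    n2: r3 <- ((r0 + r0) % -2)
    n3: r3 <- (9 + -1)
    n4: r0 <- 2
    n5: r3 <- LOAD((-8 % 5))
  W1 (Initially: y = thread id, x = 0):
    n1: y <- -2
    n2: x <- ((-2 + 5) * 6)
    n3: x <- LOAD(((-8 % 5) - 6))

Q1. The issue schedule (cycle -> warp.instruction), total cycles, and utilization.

cycle 0: W0.I0
cycle 1: W0.I1
cycle 2: W0.I2
cycle 3: W0.I3
cycle 4: W0.I4
cycle 5: W1.I0
cycle 6: W1.I1
cycle 7: W1.I2

Answer: 8 cycles, utilization 1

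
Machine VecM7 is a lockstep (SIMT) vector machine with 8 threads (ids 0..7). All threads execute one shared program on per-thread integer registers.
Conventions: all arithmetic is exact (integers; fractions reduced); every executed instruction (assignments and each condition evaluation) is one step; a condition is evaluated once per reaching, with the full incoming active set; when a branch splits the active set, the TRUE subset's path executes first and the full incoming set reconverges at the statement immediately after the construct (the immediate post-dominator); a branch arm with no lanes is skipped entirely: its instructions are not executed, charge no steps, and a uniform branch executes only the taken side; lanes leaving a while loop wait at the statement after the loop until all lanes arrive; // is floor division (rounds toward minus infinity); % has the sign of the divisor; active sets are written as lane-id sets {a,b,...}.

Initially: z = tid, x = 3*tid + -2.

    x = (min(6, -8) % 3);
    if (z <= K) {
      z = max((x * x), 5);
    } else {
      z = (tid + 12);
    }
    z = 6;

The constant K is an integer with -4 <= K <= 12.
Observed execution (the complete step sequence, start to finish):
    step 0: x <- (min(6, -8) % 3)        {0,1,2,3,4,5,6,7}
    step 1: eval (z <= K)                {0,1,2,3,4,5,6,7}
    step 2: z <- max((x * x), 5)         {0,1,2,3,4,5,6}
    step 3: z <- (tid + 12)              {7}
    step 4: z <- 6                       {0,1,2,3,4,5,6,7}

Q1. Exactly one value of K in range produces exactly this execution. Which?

Answer: K = 6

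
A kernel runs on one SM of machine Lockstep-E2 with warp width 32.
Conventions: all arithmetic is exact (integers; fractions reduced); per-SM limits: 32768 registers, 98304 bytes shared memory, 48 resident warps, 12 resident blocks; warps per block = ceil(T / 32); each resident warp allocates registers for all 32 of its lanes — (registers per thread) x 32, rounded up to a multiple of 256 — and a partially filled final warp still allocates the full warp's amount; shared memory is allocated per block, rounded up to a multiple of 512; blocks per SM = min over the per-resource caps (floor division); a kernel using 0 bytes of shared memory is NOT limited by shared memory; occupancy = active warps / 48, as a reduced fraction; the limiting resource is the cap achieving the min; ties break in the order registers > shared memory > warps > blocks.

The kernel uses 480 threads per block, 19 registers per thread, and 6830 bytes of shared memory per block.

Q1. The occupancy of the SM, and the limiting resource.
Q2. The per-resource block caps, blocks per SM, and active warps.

Answer: occupancy 5/8, limited by registers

registers: 2 blocks
shared memory: 13 blocks
warps: 3 blocks
blocks: 12 blocks

Answer: 2 blocks, 30 active warps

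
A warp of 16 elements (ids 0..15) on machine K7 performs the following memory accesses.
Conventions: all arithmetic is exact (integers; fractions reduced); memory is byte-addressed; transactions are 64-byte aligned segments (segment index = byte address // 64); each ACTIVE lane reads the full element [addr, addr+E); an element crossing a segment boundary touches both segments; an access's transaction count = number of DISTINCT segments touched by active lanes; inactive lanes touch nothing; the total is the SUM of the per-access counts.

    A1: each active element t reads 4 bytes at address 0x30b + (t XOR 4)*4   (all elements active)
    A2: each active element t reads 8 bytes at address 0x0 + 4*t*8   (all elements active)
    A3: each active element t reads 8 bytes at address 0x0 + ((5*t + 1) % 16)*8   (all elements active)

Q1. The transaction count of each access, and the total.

A1: 2 transactions
A2: 8 transactions
A3: 2 transactions

Answer: 2,8,2; total 12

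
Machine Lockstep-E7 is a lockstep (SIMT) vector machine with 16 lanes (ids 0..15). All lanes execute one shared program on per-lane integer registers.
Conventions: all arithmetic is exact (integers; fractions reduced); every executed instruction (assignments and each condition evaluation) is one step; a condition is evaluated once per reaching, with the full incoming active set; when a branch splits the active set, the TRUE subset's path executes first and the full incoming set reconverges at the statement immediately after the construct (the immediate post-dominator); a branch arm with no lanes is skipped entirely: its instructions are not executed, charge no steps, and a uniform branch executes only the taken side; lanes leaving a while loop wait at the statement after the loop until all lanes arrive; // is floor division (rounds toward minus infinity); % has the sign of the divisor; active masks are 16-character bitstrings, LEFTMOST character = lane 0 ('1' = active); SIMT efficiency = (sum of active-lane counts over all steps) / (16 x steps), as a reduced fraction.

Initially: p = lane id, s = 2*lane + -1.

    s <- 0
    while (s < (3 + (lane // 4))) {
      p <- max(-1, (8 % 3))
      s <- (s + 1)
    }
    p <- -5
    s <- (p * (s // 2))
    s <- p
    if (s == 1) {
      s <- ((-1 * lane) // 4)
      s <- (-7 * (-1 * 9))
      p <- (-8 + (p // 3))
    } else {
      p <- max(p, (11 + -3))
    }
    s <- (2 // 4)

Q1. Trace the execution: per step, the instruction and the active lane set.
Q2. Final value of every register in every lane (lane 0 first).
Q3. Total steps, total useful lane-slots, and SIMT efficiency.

step 0: s <- 0                       1111111111111111
step 1: eval (s < (3 + (lane // 4))) 1111111111111111
step 2: p <- max(-1, (8 % 3))        1111111111111111
step 3: s <- (s + 1)                 1111111111111111
step 4: eval (s < (3 + (lane // 4))) 1111111111111111
step 5: p <- max(-1, (8 % 3))        1111111111111111
step 6: s <- (s + 1)                 1111111111111111
step 7: eval (s < (3 + (lane // 4))) 1111111111111111
step 8: p <- max(-1, (8 % 3))        1111111111111111
step 9: s <- (s + 1)                 1111111111111111
step 10: eval (s < (3 + (lane // 4))) 1111111111111111
step 11: p <- max(-1, (8 % 3))        0000111111111111
step 12: s <- (s + 1)                 0000111111111111
step 13: eval (s < (3 + (lane // 4))) 0000111111111111
step 14: p <- max(-1, (8 % 3))        0000000011111111
step 15: s <- (s + 1)                 0000000011111111
step 16: eval (s < (3 + (lane // 4))) 0000000011111111
step 17: p <- max(-1, (8 % 3))        0000000000001111
step 18: s <- (s + 1)                 0000000000001111
step 19: eval (s < (3 + (lane // 4))) 0000000000001111
step 20: p <- -5                      1111111111111111
step 21: s <- (p * (s // 2))          1111111111111111
step 22: s <- p                       1111111111111111
step 23: eval (s == 1)                1111111111111111
step 24: p <- max(p, (11 + -3))       1111111111111111
step 25: s <- (2 // 4)                1111111111111111

Answer: 26 steps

p: 8,8,8,8,8,8,8,8,8,8,8,8,8,8,8,8
s: 0,0,0,0,0,0,0,0,0,0,0,0,0,0,0,0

steps = 26; useful = 344; efficiency = 344/416 = 43/52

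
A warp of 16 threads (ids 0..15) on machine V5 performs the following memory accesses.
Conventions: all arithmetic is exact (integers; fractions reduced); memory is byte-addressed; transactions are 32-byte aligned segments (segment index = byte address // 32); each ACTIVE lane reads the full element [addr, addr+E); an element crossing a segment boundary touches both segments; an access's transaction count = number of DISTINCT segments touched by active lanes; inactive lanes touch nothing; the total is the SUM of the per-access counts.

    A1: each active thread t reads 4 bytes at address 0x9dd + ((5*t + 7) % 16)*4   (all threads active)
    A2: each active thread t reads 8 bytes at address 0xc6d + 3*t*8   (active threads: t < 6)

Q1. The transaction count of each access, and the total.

A1: 3 transactions
A2: 5 transactions

Answer: 3,5; total 8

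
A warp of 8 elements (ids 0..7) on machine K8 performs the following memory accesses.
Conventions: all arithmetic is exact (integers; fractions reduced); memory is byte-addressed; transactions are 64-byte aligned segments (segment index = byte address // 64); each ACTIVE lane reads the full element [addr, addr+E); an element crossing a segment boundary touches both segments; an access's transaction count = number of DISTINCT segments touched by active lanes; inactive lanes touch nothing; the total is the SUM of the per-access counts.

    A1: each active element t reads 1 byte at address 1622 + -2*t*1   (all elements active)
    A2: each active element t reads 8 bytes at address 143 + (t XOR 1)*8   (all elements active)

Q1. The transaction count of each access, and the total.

A1: 1 transaction
A2: 2 transactions

Answer: 1,2; total 3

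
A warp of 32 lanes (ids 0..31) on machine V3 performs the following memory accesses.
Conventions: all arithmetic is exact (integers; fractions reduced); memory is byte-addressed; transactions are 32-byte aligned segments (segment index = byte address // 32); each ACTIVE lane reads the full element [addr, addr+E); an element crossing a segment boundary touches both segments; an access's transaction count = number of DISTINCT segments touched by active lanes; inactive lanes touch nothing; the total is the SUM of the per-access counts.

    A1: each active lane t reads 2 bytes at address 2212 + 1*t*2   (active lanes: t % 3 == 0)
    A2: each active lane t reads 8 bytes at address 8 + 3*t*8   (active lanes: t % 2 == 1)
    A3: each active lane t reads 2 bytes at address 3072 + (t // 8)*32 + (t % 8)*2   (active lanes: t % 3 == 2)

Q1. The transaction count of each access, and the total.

A1: 3 transactions
A2: 16 transactions
A3: 4 transactions

Answer: 3,16,4; total 23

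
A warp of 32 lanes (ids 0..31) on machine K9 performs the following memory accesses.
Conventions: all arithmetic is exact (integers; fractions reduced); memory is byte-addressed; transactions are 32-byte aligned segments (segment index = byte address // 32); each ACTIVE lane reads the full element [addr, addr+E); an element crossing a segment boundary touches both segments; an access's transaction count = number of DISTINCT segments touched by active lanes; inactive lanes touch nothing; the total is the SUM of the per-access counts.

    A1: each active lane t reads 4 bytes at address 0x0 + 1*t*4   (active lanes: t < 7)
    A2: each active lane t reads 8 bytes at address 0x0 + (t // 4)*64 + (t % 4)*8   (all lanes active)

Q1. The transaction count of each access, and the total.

A1: 1 transaction
A2: 8 transactions

Answer: 1,8; total 9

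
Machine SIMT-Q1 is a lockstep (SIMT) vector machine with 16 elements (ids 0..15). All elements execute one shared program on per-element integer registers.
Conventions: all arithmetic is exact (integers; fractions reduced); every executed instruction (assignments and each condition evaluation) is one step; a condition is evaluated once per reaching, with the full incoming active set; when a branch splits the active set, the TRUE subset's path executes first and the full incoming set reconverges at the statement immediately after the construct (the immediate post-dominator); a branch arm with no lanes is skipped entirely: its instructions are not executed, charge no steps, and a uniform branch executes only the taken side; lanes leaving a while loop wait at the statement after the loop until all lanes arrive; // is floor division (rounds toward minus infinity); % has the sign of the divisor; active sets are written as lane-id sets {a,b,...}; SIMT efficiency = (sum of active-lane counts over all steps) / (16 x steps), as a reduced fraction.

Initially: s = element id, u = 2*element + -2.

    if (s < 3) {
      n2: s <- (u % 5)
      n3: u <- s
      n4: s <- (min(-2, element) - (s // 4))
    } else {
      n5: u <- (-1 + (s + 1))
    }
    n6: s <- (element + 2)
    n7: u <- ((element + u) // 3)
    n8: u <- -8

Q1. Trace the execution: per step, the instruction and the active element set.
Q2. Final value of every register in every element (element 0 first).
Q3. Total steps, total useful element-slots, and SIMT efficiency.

step 0: eval (s < 3)                 {0,1,2,3,4,5,6,7,8,9,10,11,12,13,14,15}
step 1: s <- (u % 5)                 {0,1,2}
step 2: u <- s                       {0,1,2}
step 3: s <- (min(-2, element) - (s // 4)) {0,1,2}
step 4: u <- (-1 + (s + 1))          {3,4,5,6,7,8,9,10,11,12,13,14,15}
step 5: s <- (element + 2)           {0,1,2,3,4,5,6,7,8,9,10,11,12,13,14,15}
step 6: u <- ((element + u) // 3)    {0,1,2,3,4,5,6,7,8,9,10,11,12,13,14,15}
step 7: u <- -8                      {0,1,2,3,4,5,6,7,8,9,10,11,12,13,14,15}

Answer: 8 steps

s: 2,3,4,5,6,7,8,9,10,11,12,13,14,15,16,17
u: -8,-8,-8,-8,-8,-8,-8,-8,-8,-8,-8,-8,-8,-8,-8,-8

steps = 8; useful = 86; efficiency = 86/128 = 43/64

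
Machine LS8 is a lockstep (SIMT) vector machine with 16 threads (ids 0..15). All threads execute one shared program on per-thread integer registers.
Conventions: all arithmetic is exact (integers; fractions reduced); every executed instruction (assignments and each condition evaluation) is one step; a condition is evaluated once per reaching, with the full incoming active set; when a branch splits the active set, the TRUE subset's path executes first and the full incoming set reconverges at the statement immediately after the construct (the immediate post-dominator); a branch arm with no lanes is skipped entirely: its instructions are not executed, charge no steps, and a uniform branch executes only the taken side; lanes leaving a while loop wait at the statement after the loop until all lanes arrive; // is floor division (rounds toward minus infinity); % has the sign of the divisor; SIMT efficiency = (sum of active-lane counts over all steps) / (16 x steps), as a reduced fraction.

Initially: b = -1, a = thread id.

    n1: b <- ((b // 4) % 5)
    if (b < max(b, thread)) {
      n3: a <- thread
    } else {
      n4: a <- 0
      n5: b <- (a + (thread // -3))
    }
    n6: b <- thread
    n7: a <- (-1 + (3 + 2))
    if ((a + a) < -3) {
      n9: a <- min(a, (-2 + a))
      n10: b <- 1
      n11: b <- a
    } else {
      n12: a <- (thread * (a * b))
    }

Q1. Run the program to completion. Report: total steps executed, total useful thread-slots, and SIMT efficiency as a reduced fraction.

Answer: 9 steps, 117 useful, 13/16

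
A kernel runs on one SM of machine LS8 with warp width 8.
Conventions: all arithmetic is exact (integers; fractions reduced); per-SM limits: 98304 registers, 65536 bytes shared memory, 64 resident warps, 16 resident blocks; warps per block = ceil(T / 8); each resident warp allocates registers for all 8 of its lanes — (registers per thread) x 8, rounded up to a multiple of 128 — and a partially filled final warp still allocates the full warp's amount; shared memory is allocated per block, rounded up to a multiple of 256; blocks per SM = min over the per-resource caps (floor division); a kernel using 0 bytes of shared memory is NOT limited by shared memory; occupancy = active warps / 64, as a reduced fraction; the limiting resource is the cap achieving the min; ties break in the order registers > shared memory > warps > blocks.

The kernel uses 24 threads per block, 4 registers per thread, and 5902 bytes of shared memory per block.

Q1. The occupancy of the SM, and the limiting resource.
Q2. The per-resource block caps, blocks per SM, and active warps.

Answer: occupancy 15/32, limited by shared memory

registers: 256 blocks
shared memory: 10 blocks
warps: 21 blocks
blocks: 16 blocks

Answer: 10 blocks, 30 active warps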